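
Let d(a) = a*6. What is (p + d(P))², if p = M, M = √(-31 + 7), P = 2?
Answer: 120 + 48*I*√6 ≈ 120.0 + 117.58*I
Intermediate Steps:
d(a) = 6*a
M = 2*I*√6 (M = √(-24) = 2*I*√6 ≈ 4.899*I)
p = 2*I*√6 ≈ 4.899*I
(p + d(P))² = (2*I*√6 + 6*2)² = (2*I*√6 + 12)² = (12 + 2*I*√6)²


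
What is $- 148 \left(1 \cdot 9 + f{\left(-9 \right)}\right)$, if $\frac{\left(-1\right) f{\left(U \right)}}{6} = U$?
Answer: $-9324$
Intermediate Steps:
$f{\left(U \right)} = - 6 U$
$- 148 \left(1 \cdot 9 + f{\left(-9 \right)}\right) = - 148 \left(1 \cdot 9 - -54\right) = - 148 \left(9 + 54\right) = \left(-148\right) 63 = -9324$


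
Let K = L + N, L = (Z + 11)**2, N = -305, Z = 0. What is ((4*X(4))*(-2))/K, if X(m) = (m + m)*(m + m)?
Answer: 64/23 ≈ 2.7826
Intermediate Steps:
X(m) = 4*m**2 (X(m) = (2*m)*(2*m) = 4*m**2)
L = 121 (L = (0 + 11)**2 = 11**2 = 121)
K = -184 (K = 121 - 305 = -184)
((4*X(4))*(-2))/K = ((4*(4*4**2))*(-2))/(-184) = ((4*(4*16))*(-2))*(-1/184) = ((4*64)*(-2))*(-1/184) = (256*(-2))*(-1/184) = -512*(-1/184) = 64/23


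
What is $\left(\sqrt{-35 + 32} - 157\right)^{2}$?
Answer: $\left(157 - i \sqrt{3}\right)^{2} \approx 24646.0 - 543.86 i$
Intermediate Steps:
$\left(\sqrt{-35 + 32} - 157\right)^{2} = \left(\sqrt{-3} - 157\right)^{2} = \left(i \sqrt{3} - 157\right)^{2} = \left(-157 + i \sqrt{3}\right)^{2}$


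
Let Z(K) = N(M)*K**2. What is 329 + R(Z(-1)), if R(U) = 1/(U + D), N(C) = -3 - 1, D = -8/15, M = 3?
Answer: 22357/68 ≈ 328.78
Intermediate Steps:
D = -8/15 (D = -8*1/15 = -8/15 ≈ -0.53333)
N(C) = -4
Z(K) = -4*K**2
R(U) = 1/(-8/15 + U) (R(U) = 1/(U - 8/15) = 1/(-8/15 + U))
329 + R(Z(-1)) = 329 + 15/(-8 + 15*(-4*(-1)**2)) = 329 + 15/(-8 + 15*(-4*1)) = 329 + 15/(-8 + 15*(-4)) = 329 + 15/(-8 - 60) = 329 + 15/(-68) = 329 + 15*(-1/68) = 329 - 15/68 = 22357/68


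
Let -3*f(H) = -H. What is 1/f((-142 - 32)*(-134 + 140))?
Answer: -1/348 ≈ -0.0028736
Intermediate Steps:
f(H) = H/3 (f(H) = -(-1)*H/3 = H/3)
1/f((-142 - 32)*(-134 + 140)) = 1/(((-142 - 32)*(-134 + 140))/3) = 1/((-174*6)/3) = 1/((1/3)*(-1044)) = 1/(-348) = -1/348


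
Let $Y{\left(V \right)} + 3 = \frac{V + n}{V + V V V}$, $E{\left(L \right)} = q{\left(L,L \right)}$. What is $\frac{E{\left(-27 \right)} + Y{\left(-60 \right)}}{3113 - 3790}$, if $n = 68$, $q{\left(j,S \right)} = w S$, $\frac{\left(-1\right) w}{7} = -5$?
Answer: $\frac{51206222}{36568155} \approx 1.4003$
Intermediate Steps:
$w = 35$ ($w = \left(-7\right) \left(-5\right) = 35$)
$q{\left(j,S \right)} = 35 S$
$E{\left(L \right)} = 35 L$
$Y{\left(V \right)} = -3 + \frac{68 + V}{V + V^{3}}$ ($Y{\left(V \right)} = -3 + \frac{V + 68}{V + V V V} = -3 + \frac{68 + V}{V + V^{2} V} = -3 + \frac{68 + V}{V + V^{3}}$)
$\frac{E{\left(-27 \right)} + Y{\left(-60 \right)}}{3113 - 3790} = \frac{35 \left(-27\right) + \frac{68 - 3 \left(-60\right)^{3} - -120}{-60 + \left(-60\right)^{3}}}{3113 - 3790} = \frac{-945 + \frac{68 - -648000 + 120}{-60 - 216000}}{-677} = \left(-945 + \frac{68 + 648000 + 120}{-216060}\right) \left(- \frac{1}{677}\right) = \left(-945 - \frac{162047}{54015}\right) \left(- \frac{1}{677}\right) = \left(- \frac{51206222}{54015}\right) \left(- \frac{1}{677}\right) = \frac{51206222}{36568155}$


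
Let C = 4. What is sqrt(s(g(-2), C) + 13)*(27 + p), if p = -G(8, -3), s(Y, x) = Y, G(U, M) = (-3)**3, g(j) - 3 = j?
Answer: 54*sqrt(14) ≈ 202.05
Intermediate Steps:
g(j) = 3 + j
G(U, M) = -27
p = 27 (p = -1*(-27) = 27)
sqrt(s(g(-2), C) + 13)*(27 + p) = sqrt((3 - 2) + 13)*(27 + 27) = sqrt(1 + 13)*54 = sqrt(14)*54 = 54*sqrt(14)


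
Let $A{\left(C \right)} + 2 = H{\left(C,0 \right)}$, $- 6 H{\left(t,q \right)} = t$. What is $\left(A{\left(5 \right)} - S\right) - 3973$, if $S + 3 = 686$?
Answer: $- \frac{27953}{6} \approx -4658.8$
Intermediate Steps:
$S = 683$ ($S = -3 + 686 = 683$)
$H{\left(t,q \right)} = - \frac{t}{6}$
$A{\left(C \right)} = -2 - \frac{C}{6}$
$\left(A{\left(5 \right)} - S\right) - 3973 = \left(\left(-2 - \frac{5}{6}\right) - 683\right) - 3973 = \left(- \frac{17}{6} - 683\right) - 3973 = - \frac{4115}{6} - 3973 = - \frac{27953}{6}$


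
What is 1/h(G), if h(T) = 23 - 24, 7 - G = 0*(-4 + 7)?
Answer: -1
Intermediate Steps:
G = 7 (G = 7 - 0*(-4 + 7) = 7 - 0*3 = 7 - 1*0 = 7 + 0 = 7)
h(T) = -1
1/h(G) = 1/(-1) = -1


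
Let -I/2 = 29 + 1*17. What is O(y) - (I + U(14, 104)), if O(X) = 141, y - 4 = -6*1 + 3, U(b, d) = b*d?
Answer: -1223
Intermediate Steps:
I = -92 (I = -2*(29 + 1*17) = -2*(29 + 17) = -2*46 = -92)
y = 1 (y = 4 + (-6*1 + 3) = 4 + (-6 + 3) = 4 - 3 = 1)
O(y) - (I + U(14, 104)) = 141 - (-92 + 14*104) = 141 - (-92 + 1456) = 141 - 1*1364 = 141 - 1364 = -1223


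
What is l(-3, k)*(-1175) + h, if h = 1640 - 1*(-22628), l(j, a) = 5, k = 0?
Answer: 18393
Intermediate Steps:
h = 24268 (h = 1640 + 22628 = 24268)
l(-3, k)*(-1175) + h = 5*(-1175) + 24268 = -5875 + 24268 = 18393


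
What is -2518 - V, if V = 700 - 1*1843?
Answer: -1375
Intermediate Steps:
V = -1143 (V = 700 - 1843 = -1143)
-2518 - V = -2518 - 1*(-1143) = -2518 + 1143 = -1375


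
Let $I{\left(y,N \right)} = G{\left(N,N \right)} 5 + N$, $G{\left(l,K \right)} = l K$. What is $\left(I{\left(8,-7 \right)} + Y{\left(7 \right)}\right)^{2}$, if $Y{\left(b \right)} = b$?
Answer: $60025$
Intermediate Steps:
$G{\left(l,K \right)} = K l$
$I{\left(y,N \right)} = N + 5 N^{2}$ ($I{\left(y,N \right)} = N N 5 + N = N^{2} \cdot 5 + N = 5 N^{2} + N = N + 5 N^{2}$)
$\left(I{\left(8,-7 \right)} + Y{\left(7 \right)}\right)^{2} = \left(- 7 \left(1 + 5 \left(-7\right)\right) + 7\right)^{2} = \left(- 7 \left(1 - 35\right) + 7\right)^{2} = \left(\left(-7\right) \left(-34\right) + 7\right)^{2} = \left(238 + 7\right)^{2} = 245^{2} = 60025$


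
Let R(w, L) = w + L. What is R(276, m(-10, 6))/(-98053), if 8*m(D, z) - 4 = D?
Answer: -1101/392212 ≈ -0.0028072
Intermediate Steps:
m(D, z) = 1/2 + D/8
R(w, L) = L + w
R(276, m(-10, 6))/(-98053) = ((1/2 + (1/8)*(-10)) + 276)/(-98053) = ((1/2 - 5/4) + 276)*(-1/98053) = (-3/4 + 276)*(-1/98053) = (1101/4)*(-1/98053) = -1101/392212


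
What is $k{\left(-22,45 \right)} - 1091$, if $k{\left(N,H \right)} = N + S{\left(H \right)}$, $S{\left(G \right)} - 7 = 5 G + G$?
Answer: $-836$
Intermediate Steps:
$S{\left(G \right)} = 7 + 6 G$ ($S{\left(G \right)} = 7 + \left(5 G + G\right) = 7 + 6 G$)
$k{\left(N,H \right)} = 7 + N + 6 H$ ($k{\left(N,H \right)} = N + \left(7 + 6 H\right) = 7 + N + 6 H$)
$k{\left(-22,45 \right)} - 1091 = \left(7 - 22 + 6 \cdot 45\right) - 1091 = \left(7 - 22 + 270\right) - 1091 = 255 - 1091 = -836$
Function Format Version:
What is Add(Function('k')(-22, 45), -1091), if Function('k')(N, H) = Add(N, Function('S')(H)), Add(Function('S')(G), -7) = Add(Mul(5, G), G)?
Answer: -836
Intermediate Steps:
Function('S')(G) = Add(7, Mul(6, G)) (Function('S')(G) = Add(7, Add(Mul(5, G), G)) = Add(7, Mul(6, G)))
Function('k')(N, H) = Add(7, N, Mul(6, H)) (Function('k')(N, H) = Add(N, Add(7, Mul(6, H))) = Add(7, N, Mul(6, H)))
Add(Function('k')(-22, 45), -1091) = Add(Add(7, -22, Mul(6, 45)), -1091) = Add(Add(7, -22, 270), -1091) = Add(255, -1091) = -836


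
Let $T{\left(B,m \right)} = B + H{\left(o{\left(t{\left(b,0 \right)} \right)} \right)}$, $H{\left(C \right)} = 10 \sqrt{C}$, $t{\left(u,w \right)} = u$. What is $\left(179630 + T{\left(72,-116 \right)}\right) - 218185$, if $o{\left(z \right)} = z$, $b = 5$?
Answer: $-38483 + 10 \sqrt{5} \approx -38461.0$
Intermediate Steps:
$T{\left(B,m \right)} = B + 10 \sqrt{5}$
$\left(179630 + T{\left(72,-116 \right)}\right) - 218185 = \left(179630 + \left(72 + 10 \sqrt{5}\right)\right) - 218185 = \left(179702 + 10 \sqrt{5}\right) - 218185 = -38483 + 10 \sqrt{5}$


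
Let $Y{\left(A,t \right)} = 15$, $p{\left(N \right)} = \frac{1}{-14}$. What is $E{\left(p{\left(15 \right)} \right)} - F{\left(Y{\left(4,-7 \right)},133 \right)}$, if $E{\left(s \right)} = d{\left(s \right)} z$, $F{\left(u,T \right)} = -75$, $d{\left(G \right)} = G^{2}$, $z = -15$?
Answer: $\frac{14685}{196} \approx 74.923$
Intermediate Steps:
$p{\left(N \right)} = - \frac{1}{14}$
$E{\left(s \right)} = - 15 s^{2}$ ($E{\left(s \right)} = s^{2} \left(-15\right) = - 15 s^{2}$)
$E{\left(p{\left(15 \right)} \right)} - F{\left(Y{\left(4,-7 \right)},133 \right)} = - 15 \left(- \frac{1}{14}\right)^{2} - -75 = \left(-15\right) \frac{1}{196} + 75 = - \frac{15}{196} + 75 = \frac{14685}{196}$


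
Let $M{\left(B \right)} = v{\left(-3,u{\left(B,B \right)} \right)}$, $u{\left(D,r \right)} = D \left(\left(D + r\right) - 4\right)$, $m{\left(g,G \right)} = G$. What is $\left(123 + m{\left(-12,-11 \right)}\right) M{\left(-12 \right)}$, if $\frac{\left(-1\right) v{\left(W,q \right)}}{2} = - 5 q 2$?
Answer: $752640$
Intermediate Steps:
$u{\left(D,r \right)} = D \left(-4 + D + r\right)$
$v{\left(W,q \right)} = 20 q$ ($v{\left(W,q \right)} = - 2 - 5 q 2 = - 2 \left(- 10 q\right) = 20 q$)
$M{\left(B \right)} = 20 B \left(-4 + 2 B\right)$ ($M{\left(B \right)} = 20 B \left(-4 + B + B\right) = 20 B \left(-4 + 2 B\right)$)
$\left(123 + m{\left(-12,-11 \right)}\right) M{\left(-12 \right)} = \left(123 - 11\right) 40 \left(-12\right) \left(-2 - 12\right) = 112 \cdot 40 \left(-12\right) \left(-14\right) = 112 \cdot 6720 = 752640$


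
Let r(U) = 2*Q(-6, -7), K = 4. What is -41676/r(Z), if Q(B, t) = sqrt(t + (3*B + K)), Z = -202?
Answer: 6946*I*sqrt(21)/7 ≈ 4547.2*I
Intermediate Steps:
Q(B, t) = sqrt(4 + t + 3*B) (Q(B, t) = sqrt(t + (3*B + 4)) = sqrt(t + (4 + 3*B)) = sqrt(4 + t + 3*B))
r(U) = 2*I*sqrt(21) (r(U) = 2*sqrt(4 - 7 + 3*(-6)) = 2*sqrt(4 - 7 - 18) = 2*sqrt(-21) = 2*(I*sqrt(21)) = 2*I*sqrt(21))
-41676/r(Z) = -41676*(-I*sqrt(21)/42) = -(-6946)*I*sqrt(21)/7 = 6946*I*sqrt(21)/7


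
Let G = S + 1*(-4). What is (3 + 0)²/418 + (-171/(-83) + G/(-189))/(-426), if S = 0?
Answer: 11623960/698338179 ≈ 0.016645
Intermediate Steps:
G = -4 (G = 0 + 1*(-4) = 0 - 4 = -4)
(3 + 0)²/418 + (-171/(-83) + G/(-189))/(-426) = (3 + 0)²/418 + (-171/(-83) - 4/(-189))/(-426) = 3²*(1/418) + (-171*(-1/83) - 4*(-1/189))*(-1/426) = 9*(1/418) + (171/83 + 4/189)*(-1/426) = 9/418 + (32651/15687)*(-1/426) = 9/418 - 32651/6682662 = 11623960/698338179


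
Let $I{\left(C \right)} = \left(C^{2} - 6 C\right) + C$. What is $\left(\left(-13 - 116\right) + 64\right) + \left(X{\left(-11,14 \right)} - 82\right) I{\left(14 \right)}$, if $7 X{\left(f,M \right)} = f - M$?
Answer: $-10847$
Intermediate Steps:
$I{\left(C \right)} = C^{2} - 5 C$
$X{\left(f,M \right)} = - \frac{M}{7} + \frac{f}{7}$ ($X{\left(f,M \right)} = \frac{f - M}{7} = - \frac{M}{7} + \frac{f}{7}$)
$\left(\left(-13 - 116\right) + 64\right) + \left(X{\left(-11,14 \right)} - 82\right) I{\left(14 \right)} = \left(\left(-13 - 116\right) + 64\right) + \left(\left(\left(- \frac{1}{7}\right) 14 + \frac{1}{7} \left(-11\right)\right) - 82\right) 14 \left(-5 + 14\right) = \left(-129 + 64\right) + \left(\left(-2 - \frac{11}{7}\right) - 82\right) 14 \cdot 9 = -65 + \left(- \frac{25}{7} - 82\right) 126 = -65 - 10782 = -10847$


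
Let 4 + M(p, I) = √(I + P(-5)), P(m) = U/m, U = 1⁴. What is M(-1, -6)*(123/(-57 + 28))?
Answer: 492/29 - 123*I*√155/145 ≈ 16.966 - 10.561*I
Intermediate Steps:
U = 1
P(m) = 1/m
M(p, I) = -4 + √(-⅕ + I) (M(p, I) = -4 + √(I + 1/(-5)) = -4 + √(I - ⅕) = -4 + √(-⅕ + I))
M(-1, -6)*(123/(-57 + 28)) = (-4 + √(-5 + 25*(-6))/5)*(123/(-57 + 28)) = (-4 + √(-5 - 150)/5)*(123/(-29)) = (-4 + √(-155)/5)*(123*(-1/29)) = (-4 + (I*√155)/5)*(-123/29) = (-4 + I*√155/5)*(-123/29) = 492/29 - 123*I*√155/145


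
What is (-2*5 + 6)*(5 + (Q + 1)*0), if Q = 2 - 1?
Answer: -20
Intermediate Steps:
Q = 1
(-2*5 + 6)*(5 + (Q + 1)*0) = (-2*5 + 6)*(5 + (1 + 1)*0) = (-10 + 6)*(5 + 2*0) = -4*(5 + 0) = -4*5 = -20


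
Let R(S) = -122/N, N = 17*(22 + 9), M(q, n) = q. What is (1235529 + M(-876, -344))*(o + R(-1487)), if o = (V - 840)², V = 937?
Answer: 6121929362913/527 ≈ 1.1617e+10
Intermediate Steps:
N = 527 (N = 17*31 = 527)
o = 9409 (o = (937 - 840)² = 97² = 9409)
R(S) = -122/527
(1235529 + M(-876, -344))*(o + R(-1487)) = (1235529 - 876)*(9409 - 122/527) = 1234653*(4958421/527) = 6121929362913/527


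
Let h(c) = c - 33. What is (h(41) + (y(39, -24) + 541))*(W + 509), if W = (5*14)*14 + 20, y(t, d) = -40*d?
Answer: 2277081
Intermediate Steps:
h(c) = -33 + c
W = 1000 (W = 70*14 + 20 = 980 + 20 = 1000)
(h(41) + (y(39, -24) + 541))*(W + 509) = ((-33 + 41) + (-40*(-24) + 541))*(1000 + 509) = (8 + (960 + 541))*1509 = (8 + 1501)*1509 = 1509*1509 = 2277081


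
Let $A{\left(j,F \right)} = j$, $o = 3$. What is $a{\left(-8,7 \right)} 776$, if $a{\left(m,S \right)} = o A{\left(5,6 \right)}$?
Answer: $11640$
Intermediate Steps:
$a{\left(m,S \right)} = 15$ ($a{\left(m,S \right)} = 3 \cdot 5 = 15$)
$a{\left(-8,7 \right)} 776 = 15 \cdot 776 = 11640$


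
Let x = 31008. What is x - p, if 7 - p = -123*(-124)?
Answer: 46253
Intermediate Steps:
p = -15245 (p = 7 - (-123)*(-124) = 7 - 1*15252 = 7 - 15252 = -15245)
x - p = 31008 - 1*(-15245) = 31008 + 15245 = 46253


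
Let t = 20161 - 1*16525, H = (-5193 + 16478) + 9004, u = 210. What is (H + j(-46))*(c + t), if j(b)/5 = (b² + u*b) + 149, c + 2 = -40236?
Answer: 610740972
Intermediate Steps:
c = -40238 (c = -2 - 40236 = -40238)
j(b) = 745 + 5*b² + 1050*b (j(b) = 5*((b² + 210*b) + 149) = 5*(149 + b² + 210*b) = 745 + 5*b² + 1050*b)
H = 20289 (H = 11285 + 9004 = 20289)
t = 3636 (t = 20161 - 16525 = 3636)
(H + j(-46))*(c + t) = (20289 + (745 + 5*(-46)² + 1050*(-46)))*(-40238 + 3636) = (20289 + (745 + 5*2116 - 48300))*(-36602) = (20289 + (745 + 10580 - 48300))*(-36602) = (20289 - 36975)*(-36602) = -16686*(-36602) = 610740972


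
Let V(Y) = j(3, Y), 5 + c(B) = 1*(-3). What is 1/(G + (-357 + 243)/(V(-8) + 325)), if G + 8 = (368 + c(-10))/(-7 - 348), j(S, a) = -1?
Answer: -3834/35909 ≈ -0.10677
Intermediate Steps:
c(B) = -8 (c(B) = -5 + 1*(-3) = -5 - 3 = -8)
V(Y) = -1
G = -640/71 (G = -8 + (368 - 8)/(-7 - 348) = -8 + 360/(-355) = -8 + 360*(-1/355) = -8 - 72/71 = -640/71 ≈ -9.0141)
1/(G + (-357 + 243)/(V(-8) + 325)) = 1/(-640/71 + (-357 + 243)/(-1 + 325)) = 1/(-640/71 - 114/324) = 1/(-640/71 - 114*1/324) = 1/(-640/71 - 19/54) = 1/(-35909/3834) = -3834/35909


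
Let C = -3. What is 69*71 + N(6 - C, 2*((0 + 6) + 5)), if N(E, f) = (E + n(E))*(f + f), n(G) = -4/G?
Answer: 47479/9 ≈ 5275.4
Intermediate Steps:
N(E, f) = 2*f*(E - 4/E) (N(E, f) = (E - 4/E)*(f + f) = (E - 4/E)*(2*f) = 2*f*(E - 4/E))
69*71 + N(6 - C, 2*((0 + 6) + 5)) = 69*71 + 2*(2*((0 + 6) + 5))*(-4 + (6 - 1*(-3))**2)/(6 - 1*(-3)) = 4899 + 2*(2*(6 + 5))*(-4 + (6 + 3)**2)/(6 + 3) = 4899 + 2*(2*11)*(-4 + 9**2)/9 = 4899 + 2*22*(1/9)*(-4 + 81) = 4899 + 2*22*(1/9)*77 = 4899 + 3388/9 = 47479/9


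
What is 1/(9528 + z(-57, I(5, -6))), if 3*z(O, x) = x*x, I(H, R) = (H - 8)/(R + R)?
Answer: 48/457345 ≈ 0.00010495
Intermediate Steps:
I(H, R) = (-8 + H)/(2*R) (I(H, R) = (-8 + H)/((2*R)) = (-8 + H)*(1/(2*R)) = (-8 + H)/(2*R))
z(O, x) = x²/3 (z(O, x) = (x*x)/3 = x²/3)
1/(9528 + z(-57, I(5, -6))) = 1/(9528 + ((½)*(-8 + 5)/(-6))²/3) = 1/(9528 + ((½)*(-⅙)*(-3))²/3) = 1/(9528 + (¼)²/3) = 1/(9528 + (⅓)*(1/16)) = 1/(9528 + 1/48) = 1/(457345/48) = 48/457345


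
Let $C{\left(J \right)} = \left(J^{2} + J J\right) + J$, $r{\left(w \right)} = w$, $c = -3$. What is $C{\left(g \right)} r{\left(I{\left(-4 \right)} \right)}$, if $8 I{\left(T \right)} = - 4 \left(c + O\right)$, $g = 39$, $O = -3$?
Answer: $9243$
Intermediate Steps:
$I{\left(T \right)} = 3$ ($I{\left(T \right)} = \frac{\left(-4\right) \left(-3 - 3\right)}{8} = \frac{\left(-4\right) \left(-6\right)}{8} = \frac{1}{8} \cdot 24 = 3$)
$C{\left(J \right)} = J + 2 J^{2}$ ($C{\left(J \right)} = \left(J^{2} + J^{2}\right) + J = 2 J^{2} + J = J + 2 J^{2}$)
$C{\left(g \right)} r{\left(I{\left(-4 \right)} \right)} = 39 \left(1 + 2 \cdot 39\right) 3 = 39 \left(1 + 78\right) 3 = 39 \cdot 79 \cdot 3 = 3081 \cdot 3 = 9243$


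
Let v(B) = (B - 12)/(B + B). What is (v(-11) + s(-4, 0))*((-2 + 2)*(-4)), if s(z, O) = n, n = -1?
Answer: 0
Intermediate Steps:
s(z, O) = -1
v(B) = (-12 + B)/(2*B) (v(B) = (-12 + B)/((2*B)) = (-12 + B)*(1/(2*B)) = (-12 + B)/(2*B))
(v(-11) + s(-4, 0))*((-2 + 2)*(-4)) = ((½)*(-12 - 11)/(-11) - 1)*((-2 + 2)*(-4)) = ((½)*(-1/11)*(-23) - 1)*(0*(-4)) = (23/22 - 1)*0 = (1/22)*0 = 0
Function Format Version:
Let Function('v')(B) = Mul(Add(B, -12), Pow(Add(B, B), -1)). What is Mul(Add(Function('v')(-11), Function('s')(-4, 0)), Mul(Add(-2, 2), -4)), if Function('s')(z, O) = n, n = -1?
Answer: 0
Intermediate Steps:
Function('s')(z, O) = -1
Function('v')(B) = Mul(Rational(1, 2), Pow(B, -1), Add(-12, B)) (Function('v')(B) = Mul(Add(-12, B), Pow(Mul(2, B), -1)) = Mul(Add(-12, B), Mul(Rational(1, 2), Pow(B, -1))) = Mul(Rational(1, 2), Pow(B, -1), Add(-12, B)))
Mul(Add(Function('v')(-11), Function('s')(-4, 0)), Mul(Add(-2, 2), -4)) = Mul(Add(Mul(Rational(1, 2), Pow(-11, -1), Add(-12, -11)), -1), Mul(Add(-2, 2), -4)) = Mul(Add(Mul(Rational(1, 2), Rational(-1, 11), -23), -1), Mul(0, -4)) = Mul(Add(Rational(23, 22), -1), 0) = Mul(Rational(1, 22), 0) = 0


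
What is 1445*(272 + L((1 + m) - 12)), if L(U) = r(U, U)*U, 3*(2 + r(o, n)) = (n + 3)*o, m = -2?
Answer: -1150220/3 ≈ -3.8341e+5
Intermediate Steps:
r(o, n) = -2 + o*(3 + n)/3 (r(o, n) = -2 + ((n + 3)*o)/3 = -2 + ((3 + n)*o)/3 = -2 + (o*(3 + n))/3 = -2 + o*(3 + n)/3)
L(U) = U*(-2 + U + U²/3) (L(U) = (-2 + U + U*U/3)*U = (-2 + U + U²/3)*U = U*(-2 + U + U²/3))
1445*(272 + L((1 + m) - 12)) = 1445*(272 + ((1 - 2) - 12)*(-6 + ((1 - 2) - 12)² + 3*((1 - 2) - 12))/3) = 1445*(272 + (-1 - 12)*(-6 + (-1 - 12)² + 3*(-1 - 12))/3) = 1445*(272 + (⅓)*(-13)*(-6 + (-13)² + 3*(-13))) = 1445*(272 + (⅓)*(-13)*(-6 + 169 - 39)) = 1445*(272 + (⅓)*(-13)*124) = 1445*(272 - 1612/3) = 1445*(-796/3) = -1150220/3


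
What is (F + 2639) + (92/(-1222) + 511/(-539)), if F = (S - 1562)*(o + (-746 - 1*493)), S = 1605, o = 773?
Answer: -818618898/47047 ≈ -17400.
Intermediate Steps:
F = -20038 (F = (1605 - 1562)*(773 + (-746 - 1*493)) = 43*(773 + (-746 - 493)) = 43*(773 - 1239) = 43*(-466) = -20038)
(F + 2639) + (92/(-1222) + 511/(-539)) = (-20038 + 2639) + (92/(-1222) + 511/(-539)) = -17399 + (92*(-1/1222) + 511*(-1/539)) = -17399 + (-46/611 - 73/77) = -17399 - 48145/47047 = -818618898/47047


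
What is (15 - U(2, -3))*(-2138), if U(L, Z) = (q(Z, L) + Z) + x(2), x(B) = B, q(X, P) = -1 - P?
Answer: -40622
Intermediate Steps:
U(L, Z) = 1 + Z - L (U(L, Z) = ((-1 - L) + Z) + 2 = (-1 + Z - L) + 2 = 1 + Z - L)
(15 - U(2, -3))*(-2138) = (15 - (1 - 3 - 1*2))*(-2138) = (15 - (1 - 3 - 2))*(-2138) = (15 - 1*(-4))*(-2138) = (15 + 4)*(-2138) = 19*(-2138) = -40622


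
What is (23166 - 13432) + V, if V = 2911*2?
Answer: 15556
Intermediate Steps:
V = 5822
(23166 - 13432) + V = (23166 - 13432) + 5822 = 9734 + 5822 = 15556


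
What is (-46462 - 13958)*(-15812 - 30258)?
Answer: 2783549400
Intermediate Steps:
(-46462 - 13958)*(-15812 - 30258) = -60420*(-46070) = 2783549400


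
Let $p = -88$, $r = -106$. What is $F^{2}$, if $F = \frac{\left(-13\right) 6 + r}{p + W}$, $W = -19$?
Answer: $\frac{33856}{11449} \approx 2.9571$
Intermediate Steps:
$F = \frac{184}{107}$ ($F = \frac{\left(-13\right) 6 - 106}{-88 - 19} = \frac{-78 - 106}{-107} = \left(-184\right) \left(- \frac{1}{107}\right) = \frac{184}{107} \approx 1.7196$)
$F^{2} = \left(\frac{184}{107}\right)^{2} = \frac{33856}{11449}$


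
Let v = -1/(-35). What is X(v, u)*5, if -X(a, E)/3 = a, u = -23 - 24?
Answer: -3/7 ≈ -0.42857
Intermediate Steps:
v = 1/35 (v = -1*(-1/35) = 1/35 ≈ 0.028571)
u = -47
X(a, E) = -3*a
X(v, u)*5 = -3*1/35*5 = -3/35*5 = -3/7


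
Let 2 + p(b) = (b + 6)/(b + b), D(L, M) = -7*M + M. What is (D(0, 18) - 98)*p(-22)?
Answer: 3708/11 ≈ 337.09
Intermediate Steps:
D(L, M) = -6*M
p(b) = -2 + (6 + b)/(2*b) (p(b) = -2 + (b + 6)/(b + b) = -2 + (6 + b)/((2*b)) = -2 + (6 + b)*(1/(2*b)) = -2 + (6 + b)/(2*b))
(D(0, 18) - 98)*p(-22) = (-6*18 - 98)*(-3/2 + 3/(-22)) = (-108 - 98)*(-3/2 + 3*(-1/22)) = -206*(-3/2 - 3/22) = -206*(-18/11) = 3708/11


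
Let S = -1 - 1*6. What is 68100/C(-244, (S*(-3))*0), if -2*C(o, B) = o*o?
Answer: -17025/7442 ≈ -2.2877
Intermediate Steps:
S = -7 (S = -1 - 6 = -7)
C(o, B) = -o²/2 (C(o, B) = -o*o/2 = -o²/2)
68100/C(-244, (S*(-3))*0) = 68100/((-½*(-244)²)) = 68100/((-½*59536)) = 68100/(-29768) = 68100*(-1/29768) = -17025/7442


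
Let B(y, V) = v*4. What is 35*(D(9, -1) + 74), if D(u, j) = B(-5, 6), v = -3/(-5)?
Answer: 2674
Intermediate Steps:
v = ⅗ (v = -3*(-⅕) = ⅗ ≈ 0.60000)
B(y, V) = 12/5 (B(y, V) = (⅗)*4 = 12/5)
D(u, j) = 12/5
35*(D(9, -1) + 74) = 35*(12/5 + 74) = 35*(382/5) = 2674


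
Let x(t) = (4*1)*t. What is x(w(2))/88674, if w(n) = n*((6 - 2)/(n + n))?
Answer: 4/44337 ≈ 9.0218e-5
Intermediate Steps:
w(n) = 2 (w(n) = n*(4/((2*n))) = n*(4*(1/(2*n))) = n*(2/n) = 2)
x(t) = 4*t
x(w(2))/88674 = (4*2)/88674 = 8*(1/88674) = 4/44337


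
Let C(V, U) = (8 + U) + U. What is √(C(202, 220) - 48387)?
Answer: I*√47939 ≈ 218.95*I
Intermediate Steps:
C(V, U) = 8 + 2*U
√(C(202, 220) - 48387) = √((8 + 2*220) - 48387) = √((8 + 440) - 48387) = √(448 - 48387) = √(-47939) = I*√47939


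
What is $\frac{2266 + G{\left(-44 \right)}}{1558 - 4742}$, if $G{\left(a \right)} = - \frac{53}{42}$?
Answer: $- \frac{95119}{133728} \approx -0.71129$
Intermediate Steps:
$G{\left(a \right)} = - \frac{53}{42}$ ($G{\left(a \right)} = \left(-53\right) \frac{1}{42} = - \frac{53}{42}$)
$\frac{2266 + G{\left(-44 \right)}}{1558 - 4742} = \frac{2266 - \frac{53}{42}}{1558 - 4742} = \frac{95119}{42 \left(-3184\right)} = \frac{95119}{42} \left(- \frac{1}{3184}\right) = - \frac{95119}{133728}$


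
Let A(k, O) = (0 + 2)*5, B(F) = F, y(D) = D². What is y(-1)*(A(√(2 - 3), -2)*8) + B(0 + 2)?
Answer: 82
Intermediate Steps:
A(k, O) = 10 (A(k, O) = 2*5 = 10)
y(-1)*(A(√(2 - 3), -2)*8) + B(0 + 2) = (-1)²*(10*8) + (0 + 2) = 1*80 + 2 = 80 + 2 = 82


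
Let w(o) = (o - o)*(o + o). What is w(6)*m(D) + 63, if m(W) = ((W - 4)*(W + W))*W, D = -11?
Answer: 63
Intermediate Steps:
m(W) = 2*W²*(-4 + W) (m(W) = ((-4 + W)*(2*W))*W = (2*W*(-4 + W))*W = 2*W²*(-4 + W))
w(o) = 0 (w(o) = 0*(2*o) = 0)
w(6)*m(D) + 63 = 0*(2*(-11)²*(-4 - 11)) + 63 = 0*(2*121*(-15)) + 63 = 0*(-3630) + 63 = 0 + 63 = 63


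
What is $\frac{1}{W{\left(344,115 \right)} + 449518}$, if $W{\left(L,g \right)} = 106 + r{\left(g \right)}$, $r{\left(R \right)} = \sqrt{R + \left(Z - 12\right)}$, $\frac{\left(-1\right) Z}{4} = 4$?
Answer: $\frac{449624}{202161741289} - \frac{\sqrt{87}}{202161741289} \approx 2.224 \cdot 10^{-6}$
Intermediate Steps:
$Z = -16$ ($Z = \left(-4\right) 4 = -16$)
$r{\left(R \right)} = \sqrt{-28 + R}$ ($r{\left(R \right)} = \sqrt{R - 28} = \sqrt{-28 + R}$)
$W{\left(L,g \right)} = 106 + \sqrt{-28 + g}$
$\frac{1}{W{\left(344,115 \right)} + 449518} = \frac{1}{\left(106 + \sqrt{-28 + 115}\right) + 449518} = \frac{1}{\left(106 + \sqrt{87}\right) + 449518} = \frac{1}{449624 + \sqrt{87}}$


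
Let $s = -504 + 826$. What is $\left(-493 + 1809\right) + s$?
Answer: $1638$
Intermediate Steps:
$s = 322$
$\left(-493 + 1809\right) + s = \left(-493 + 1809\right) + 322 = 1316 + 322 = 1638$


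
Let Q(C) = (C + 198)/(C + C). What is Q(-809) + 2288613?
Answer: 3702976445/1618 ≈ 2.2886e+6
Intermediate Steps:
Q(C) = (198 + C)/(2*C) (Q(C) = (198 + C)/((2*C)) = (198 + C)*(1/(2*C)) = (198 + C)/(2*C))
Q(-809) + 2288613 = (½)*(198 - 809)/(-809) + 2288613 = (½)*(-1/809)*(-611) + 2288613 = 611/1618 + 2288613 = 3702976445/1618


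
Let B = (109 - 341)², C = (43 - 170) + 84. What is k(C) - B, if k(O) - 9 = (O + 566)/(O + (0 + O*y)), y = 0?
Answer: -2314568/43 ≈ -53827.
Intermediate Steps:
C = -43 (C = -127 + 84 = -43)
B = 53824 (B = (-232)² = 53824)
k(O) = 9 + (566 + O)/O (k(O) = 9 + (O + 566)/(O + (0 + O*0)) = 9 + (566 + O)/(O + (0 + 0)) = 9 + (566 + O)/(O + 0) = 9 + (566 + O)/O)
k(C) - B = (10 + 566/(-43)) - 1*53824 = (10 + 566*(-1/43)) - 53824 = (10 - 566/43) - 53824 = -136/43 - 53824 = -2314568/43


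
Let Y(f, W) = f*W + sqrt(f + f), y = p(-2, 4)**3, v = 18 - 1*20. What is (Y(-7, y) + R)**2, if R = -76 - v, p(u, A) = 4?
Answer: (-522 + I*sqrt(14))**2 ≈ 2.7247e+5 - 3906.0*I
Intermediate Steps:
v = -2 (v = 18 - 20 = -2)
y = 64 (y = 4**3 = 64)
R = -74 (R = -76 - 1*(-2) = -76 + 2 = -74)
Y(f, W) = W*f + sqrt(2)*sqrt(f) (Y(f, W) = W*f + sqrt(2*f) = W*f + sqrt(2)*sqrt(f))
(Y(-7, y) + R)**2 = ((64*(-7) + sqrt(2)*sqrt(-7)) - 74)**2 = ((-448 + sqrt(2)*(I*sqrt(7))) - 74)**2 = ((-448 + I*sqrt(14)) - 74)**2 = (-522 + I*sqrt(14))**2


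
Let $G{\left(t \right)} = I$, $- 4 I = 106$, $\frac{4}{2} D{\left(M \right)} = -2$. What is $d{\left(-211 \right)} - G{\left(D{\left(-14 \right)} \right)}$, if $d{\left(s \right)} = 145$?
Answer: $\frac{343}{2} \approx 171.5$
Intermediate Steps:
$D{\left(M \right)} = -1$ ($D{\left(M \right)} = \frac{1}{2} \left(-2\right) = -1$)
$I = - \frac{53}{2}$ ($I = \left(- \frac{1}{4}\right) 106 = - \frac{53}{2} \approx -26.5$)
$G{\left(t \right)} = - \frac{53}{2}$
$d{\left(-211 \right)} - G{\left(D{\left(-14 \right)} \right)} = 145 - - \frac{53}{2} = 145 + \frac{53}{2} = \frac{343}{2}$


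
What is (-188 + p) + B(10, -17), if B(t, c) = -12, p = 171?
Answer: -29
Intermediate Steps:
(-188 + p) + B(10, -17) = (-188 + 171) - 12 = -17 - 12 = -29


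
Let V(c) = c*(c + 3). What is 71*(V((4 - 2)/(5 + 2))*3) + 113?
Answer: 15335/49 ≈ 312.96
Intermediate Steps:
V(c) = c*(3 + c)
71*(V((4 - 2)/(5 + 2))*3) + 113 = 71*((((4 - 2)/(5 + 2))*(3 + (4 - 2)/(5 + 2)))*3) + 113 = 71*(((2/7)*(3 + 2/7))*3) + 113 = 71*(((2*(1/7))*(3 + 2*(1/7)))*3) + 113 = 71*((2*(3 + 2/7)/7)*3) + 113 = 71*(((2/7)*(23/7))*3) + 113 = 71*((46/49)*3) + 113 = 71*(138/49) + 113 = 9798/49 + 113 = 15335/49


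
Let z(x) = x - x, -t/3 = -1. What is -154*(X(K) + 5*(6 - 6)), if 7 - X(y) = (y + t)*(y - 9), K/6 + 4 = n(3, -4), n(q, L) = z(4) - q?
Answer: 305228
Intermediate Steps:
t = 3 (t = -3*(-1) = 3)
z(x) = 0
n(q, L) = -q (n(q, L) = 0 - q = -q)
K = -42 (K = -24 + 6*(-1*3) = -24 + 6*(-3) = -24 - 18 = -42)
X(y) = 7 - (-9 + y)*(3 + y) (X(y) = 7 - (y + 3)*(y - 9) = 7 - (3 + y)*(-9 + y) = 7 - (-9 + y)*(3 + y))
-154*(X(K) + 5*(6 - 6)) = -154*((34 - 1*(-42)² + 6*(-42)) + 5*(6 - 6)) = -154*((34 - 1*1764 - 252) + 5*0) = -154*((34 - 1764 - 252) + 0) = -154*(-1982 + 0) = -154*(-1982) = 305228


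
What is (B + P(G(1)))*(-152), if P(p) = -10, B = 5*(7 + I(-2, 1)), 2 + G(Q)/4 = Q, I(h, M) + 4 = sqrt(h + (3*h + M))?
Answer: -760 - 760*I*sqrt(7) ≈ -760.0 - 2010.8*I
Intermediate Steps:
I(h, M) = -4 + sqrt(M + 4*h) (I(h, M) = -4 + sqrt(h + (3*h + M)) = -4 + sqrt(h + (M + 3*h)) = -4 + sqrt(M + 4*h))
G(Q) = -8 + 4*Q
B = 15 + 5*I*sqrt(7) (B = 5*(7 + (-4 + sqrt(1 + 4*(-2)))) = 5*(7 + (-4 + sqrt(1 - 8))) = 5*(7 + (-4 + sqrt(-7))) = 5*(7 + (-4 + I*sqrt(7))) = 5*(3 + I*sqrt(7)) = 15 + 5*I*sqrt(7) ≈ 15.0 + 13.229*I)
(B + P(G(1)))*(-152) = ((15 + 5*I*sqrt(7)) - 10)*(-152) = (5 + 5*I*sqrt(7))*(-152) = -760 - 760*I*sqrt(7)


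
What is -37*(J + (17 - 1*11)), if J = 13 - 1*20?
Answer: 37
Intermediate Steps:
J = -7 (J = 13 - 20 = -7)
-37*(J + (17 - 1*11)) = -37*(-7 + (17 - 1*11)) = -37*(-7 + (17 - 11)) = -37*(-7 + 6) = -37*(-1) = 37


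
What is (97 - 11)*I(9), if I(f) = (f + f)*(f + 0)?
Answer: 13932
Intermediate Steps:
I(f) = 2*f**2 (I(f) = (2*f)*f = 2*f**2)
(97 - 11)*I(9) = (97 - 11)*(2*9**2) = 86*(2*81) = 86*162 = 13932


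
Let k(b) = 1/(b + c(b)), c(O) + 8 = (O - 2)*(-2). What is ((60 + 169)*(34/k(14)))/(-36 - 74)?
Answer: 70074/55 ≈ 1274.1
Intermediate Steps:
c(O) = -4 - 2*O (c(O) = -8 + (O - 2)*(-2) = -8 + (-2 + O)*(-2) = -8 + (4 - 2*O) = -4 - 2*O)
k(b) = 1/(-4 - b) (k(b) = 1/(b + (-4 - 2*b)) = 1/(-4 - b))
((60 + 169)*(34/k(14)))/(-36 - 74) = ((60 + 169)*(34/(1/(-4 - 1*14))))/(-36 - 74) = (229*(34/(1/(-4 - 14))))/(-110) = -229*34/(1/(-18))/110 = -229*34/(-1/18)/110 = -229*34*(-18)/110 = -229*(-612)/110 = -1/110*(-140148) = 70074/55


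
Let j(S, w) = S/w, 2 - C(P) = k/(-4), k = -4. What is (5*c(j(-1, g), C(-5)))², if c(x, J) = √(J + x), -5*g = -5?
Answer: 0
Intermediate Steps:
g = 1 (g = -⅕*(-5) = 1)
C(P) = 1 (C(P) = 2 - (-4)/(-4) = 2 - (-4)*(-1)/4 = 2 - 1*1 = 2 - 1 = 1)
(5*c(j(-1, g), C(-5)))² = (5*√(1 - 1/1))² = (5*√(1 - 1*1))² = (5*√(1 - 1))² = (5*√0)² = (5*0)² = 0² = 0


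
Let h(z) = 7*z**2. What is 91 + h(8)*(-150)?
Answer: -67109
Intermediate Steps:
91 + h(8)*(-150) = 91 + (7*8**2)*(-150) = 91 + (7*64)*(-150) = 91 + 448*(-150) = 91 - 67200 = -67109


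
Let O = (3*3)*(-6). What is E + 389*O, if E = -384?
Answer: -21390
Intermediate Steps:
O = -54 (O = 9*(-6) = -54)
E + 389*O = -384 + 389*(-54) = -384 - 21006 = -21390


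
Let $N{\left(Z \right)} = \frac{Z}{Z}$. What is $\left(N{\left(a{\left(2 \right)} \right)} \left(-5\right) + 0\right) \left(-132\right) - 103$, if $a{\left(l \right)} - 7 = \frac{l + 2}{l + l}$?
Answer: $557$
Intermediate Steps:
$a{\left(l \right)} = 7 + \frac{2 + l}{2 l}$ ($a{\left(l \right)} = 7 + \frac{l + 2}{l + l} = 7 + \frac{2 + l}{2 l}$)
$N{\left(Z \right)} = 1$
$\left(N{\left(a{\left(2 \right)} \right)} \left(-5\right) + 0\right) \left(-132\right) - 103 = \left(1 \left(-5\right) + 0\right) \left(-132\right) - 103 = \left(-5 + 0\right) \left(-132\right) - 103 = \left(-5\right) \left(-132\right) - 103 = 660 - 103 = 557$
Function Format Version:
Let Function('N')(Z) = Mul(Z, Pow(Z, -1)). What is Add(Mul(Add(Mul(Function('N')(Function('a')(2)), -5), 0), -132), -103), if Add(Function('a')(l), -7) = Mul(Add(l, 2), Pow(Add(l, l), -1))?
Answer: 557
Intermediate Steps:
Function('a')(l) = Add(7, Mul(Rational(1, 2), Pow(l, -1), Add(2, l))) (Function('a')(l) = Add(7, Mul(Add(l, 2), Pow(Add(l, l), -1))) = Add(7, Mul(Add(2, l), Pow(Mul(2, l), -1))) = Add(7, Mul(Add(2, l), Mul(Rational(1, 2), Pow(l, -1)))) = Add(7, Mul(Rational(1, 2), Pow(l, -1), Add(2, l))))
Function('N')(Z) = 1
Add(Mul(Add(Mul(Function('N')(Function('a')(2)), -5), 0), -132), -103) = Add(Mul(Add(Mul(1, -5), 0), -132), -103) = Add(Mul(Add(-5, 0), -132), -103) = Add(Mul(-5, -132), -103) = Add(660, -103) = 557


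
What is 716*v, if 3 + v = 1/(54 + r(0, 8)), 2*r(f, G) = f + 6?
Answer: -121720/57 ≈ -2135.4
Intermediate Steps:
r(f, G) = 3 + f/2 (r(f, G) = (f + 6)/2 = (6 + f)/2 = 3 + f/2)
v = -170/57 (v = -3 + 1/(54 + (3 + (½)*0)) = -3 + 1/(54 + (3 + 0)) = -3 + 1/(54 + 3) = -3 + 1/57 = -170/57 ≈ -2.9825)
716*v = 716*(-170/57) = -121720/57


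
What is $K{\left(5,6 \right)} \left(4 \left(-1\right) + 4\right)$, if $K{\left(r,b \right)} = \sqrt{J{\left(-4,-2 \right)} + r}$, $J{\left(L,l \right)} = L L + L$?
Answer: $0$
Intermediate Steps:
$J{\left(L,l \right)} = L + L^{2}$ ($J{\left(L,l \right)} = L^{2} + L = L + L^{2}$)
$K{\left(r,b \right)} = \sqrt{12 + r}$ ($K{\left(r,b \right)} = \sqrt{- 4 \left(1 - 4\right) + r} = \sqrt{\left(-4\right) \left(-3\right) + r} = \sqrt{12 + r}$)
$K{\left(5,6 \right)} \left(4 \left(-1\right) + 4\right) = \sqrt{12 + 5} \left(4 \left(-1\right) + 4\right) = \sqrt{17} \left(-4 + 4\right) = \sqrt{17} \cdot 0 = 0$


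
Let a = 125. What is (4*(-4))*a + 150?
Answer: -1850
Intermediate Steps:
(4*(-4))*a + 150 = (4*(-4))*125 + 150 = -16*125 + 150 = -2000 + 150 = -1850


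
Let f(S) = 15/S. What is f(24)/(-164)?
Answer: -5/1312 ≈ -0.0038110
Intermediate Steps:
f(24)/(-164) = (15/24)/(-164) = (15*(1/24))*(-1/164) = (5/8)*(-1/164) = -5/1312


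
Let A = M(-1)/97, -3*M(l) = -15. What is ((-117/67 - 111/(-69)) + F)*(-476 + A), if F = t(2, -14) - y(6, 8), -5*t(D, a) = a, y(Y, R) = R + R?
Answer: 4744397922/747385 ≈ 6348.0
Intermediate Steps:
M(l) = 5 (M(l) = -1/3*(-15) = 5)
y(Y, R) = 2*R
t(D, a) = -a/5
A = 5/97 ≈ 0.051546
F = -66/5 (F = -1/5*(-14) - 2*8 = 14/5 - 1*16 = 14/5 - 16 = -66/5 ≈ -13.200)
((-117/67 - 111/(-69)) + F)*(-476 + A) = ((-117/67 - 111/(-69)) - 66/5)*(-476 + 5/97) = ((-117*1/67 - 111*(-1/69)) - 66/5)*(-46167/97) = ((-117/67 + 37/23) - 66/5)*(-46167/97) = (-212/1541 - 66/5)*(-46167/97) = -102766/7705*(-46167/97) = 4744397922/747385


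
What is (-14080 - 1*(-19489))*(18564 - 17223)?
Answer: 7253469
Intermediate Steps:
(-14080 - 1*(-19489))*(18564 - 17223) = (-14080 + 19489)*1341 = 5409*1341 = 7253469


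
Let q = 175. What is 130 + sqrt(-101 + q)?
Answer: 130 + sqrt(74) ≈ 138.60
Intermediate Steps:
130 + sqrt(-101 + q) = 130 + sqrt(-101 + 175) = 130 + sqrt(74)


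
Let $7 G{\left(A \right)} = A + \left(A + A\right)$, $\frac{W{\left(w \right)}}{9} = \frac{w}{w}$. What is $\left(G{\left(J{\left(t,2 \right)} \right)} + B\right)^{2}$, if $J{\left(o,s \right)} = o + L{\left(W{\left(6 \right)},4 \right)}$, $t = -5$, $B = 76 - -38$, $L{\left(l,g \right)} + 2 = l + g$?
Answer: $\frac{665856}{49} \approx 13589.0$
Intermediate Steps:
$W{\left(w \right)} = 9$ ($W{\left(w \right)} = 9 \frac{w}{w} = 9 \cdot 1 = 9$)
$L{\left(l,g \right)} = -2 + g + l$ ($L{\left(l,g \right)} = -2 + \left(l + g\right) = -2 + \left(g + l\right) = -2 + g + l$)
$B = 114$ ($B = 76 + 38 = 114$)
$J{\left(o,s \right)} = 11 + o$ ($J{\left(o,s \right)} = o + \left(-2 + 4 + 9\right) = o + 11 = 11 + o$)
$G{\left(A \right)} = \frac{3 A}{7}$ ($G{\left(A \right)} = \frac{A + \left(A + A\right)}{7} = \frac{A + 2 A}{7} = \frac{3 A}{7}$)
$\left(G{\left(J{\left(t,2 \right)} \right)} + B\right)^{2} = \left(\frac{3 \left(11 - 5\right)}{7} + 114\right)^{2} = \left(\frac{3}{7} \cdot 6 + 114\right)^{2} = \left(\frac{18}{7} + 114\right)^{2} = \left(\frac{816}{7}\right)^{2} = \frac{665856}{49}$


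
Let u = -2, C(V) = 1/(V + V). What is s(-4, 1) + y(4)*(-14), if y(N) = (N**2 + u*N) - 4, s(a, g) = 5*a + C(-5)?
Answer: -761/10 ≈ -76.100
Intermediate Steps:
C(V) = 1/(2*V)
s(a, g) = -1/10 + 5*a (s(a, g) = 5*a + (1/2)/(-5) = 5*a + (1/2)*(-1/5) = 5*a - 1/10 = -1/10 + 5*a)
y(N) = -4 + N**2 - 2*N (y(N) = (N**2 - 2*N) - 4 = -4 + N**2 - 2*N)
s(-4, 1) + y(4)*(-14) = (-1/10 + 5*(-4)) + (-4 + 4**2 - 2*4)*(-14) = (-1/10 - 20) + (-4 + 16 - 8)*(-14) = -201/10 + 4*(-14) = -201/10 - 56 = -761/10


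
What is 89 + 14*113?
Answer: 1671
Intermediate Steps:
89 + 14*113 = 89 + 1582 = 1671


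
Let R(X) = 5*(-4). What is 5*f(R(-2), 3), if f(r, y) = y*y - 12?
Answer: -15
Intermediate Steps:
R(X) = -20
f(r, y) = -12 + y² (f(r, y) = y² - 12 = -12 + y²)
5*f(R(-2), 3) = 5*(-12 + 3²) = 5*(-12 + 9) = 5*(-3) = -15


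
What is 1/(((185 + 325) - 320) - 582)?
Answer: -1/392 ≈ -0.0025510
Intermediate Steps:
1/(((185 + 325) - 320) - 582) = 1/((510 - 320) - 582) = 1/(190 - 582) = 1/(-392) = -1/392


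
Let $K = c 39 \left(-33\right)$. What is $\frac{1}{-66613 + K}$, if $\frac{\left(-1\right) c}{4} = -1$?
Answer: $- \frac{1}{71761} \approx -1.3935 \cdot 10^{-5}$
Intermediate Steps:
$c = 4$ ($c = \left(-4\right) \left(-1\right) = 4$)
$K = -5148$ ($K = 4 \cdot 39 \left(-33\right) = 156 \left(-33\right) = -5148$)
$\frac{1}{-66613 + K} = \frac{1}{-66613 - 5148} = \frac{1}{-71761} = - \frac{1}{71761}$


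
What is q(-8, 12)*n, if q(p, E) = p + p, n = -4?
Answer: 64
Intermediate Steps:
q(p, E) = 2*p
q(-8, 12)*n = (2*(-8))*(-4) = -16*(-4) = 64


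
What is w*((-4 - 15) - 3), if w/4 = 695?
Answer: -61160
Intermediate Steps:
w = 2780 (w = 4*695 = 2780)
w*((-4 - 15) - 3) = 2780*((-4 - 15) - 3) = 2780*(-19 - 3) = 2780*(-22) = -61160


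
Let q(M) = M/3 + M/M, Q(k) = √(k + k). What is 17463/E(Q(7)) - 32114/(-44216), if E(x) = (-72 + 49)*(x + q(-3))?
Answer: 16057/22108 - 17463*√14/322 ≈ -202.19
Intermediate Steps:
Q(k) = √2*√k (Q(k) = √(2*k) = √2*√k)
q(M) = 1 + M/3 (q(M) = M*(⅓) + 1 = M/3 + 1 = 1 + M/3)
E(x) = -23*x (E(x) = (-72 + 49)*(x + (1 + (⅓)*(-3))) = -23*(x + (1 - 1)) = -23*(x + 0) = -23*x)
17463/E(Q(7)) - 32114/(-44216) = 17463/((-23*√2*√7)) - 32114/(-44216) = 17463/((-23*√14)) - 32114*(-1/44216) = 17463*(-√14/322) + 16057/22108 = -17463*√14/322 + 16057/22108 = 16057/22108 - 17463*√14/322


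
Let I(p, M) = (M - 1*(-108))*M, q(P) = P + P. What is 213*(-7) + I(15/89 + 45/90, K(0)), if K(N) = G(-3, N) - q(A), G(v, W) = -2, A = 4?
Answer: -2471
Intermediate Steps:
q(P) = 2*P
K(N) = -10 (K(N) = -2 - 2*4 = -2 - 1*8 = -2 - 8 = -10)
I(p, M) = M*(108 + M) (I(p, M) = (M + 108)*M = (108 + M)*M = M*(108 + M))
213*(-7) + I(15/89 + 45/90, K(0)) = 213*(-7) - 10*(108 - 10) = -1491 - 10*98 = -1491 - 980 = -2471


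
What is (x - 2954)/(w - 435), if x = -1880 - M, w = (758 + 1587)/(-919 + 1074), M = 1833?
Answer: 206677/13016 ≈ 15.879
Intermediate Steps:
w = 469/31 (w = 2345/155 = 2345*(1/155) = 469/31 ≈ 15.129)
x = -3713 (x = -1880 - 1*1833 = -1880 - 1833 = -3713)
(x - 2954)/(w - 435) = (-3713 - 2954)/(469/31 - 435) = -6667/(-13016/31) = -6667*(-31/13016) = 206677/13016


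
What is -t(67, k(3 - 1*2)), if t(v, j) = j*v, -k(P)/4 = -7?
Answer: -1876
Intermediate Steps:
k(P) = 28 (k(P) = -4*(-7) = 28)
-t(67, k(3 - 1*2)) = -28*67 = -1*1876 = -1876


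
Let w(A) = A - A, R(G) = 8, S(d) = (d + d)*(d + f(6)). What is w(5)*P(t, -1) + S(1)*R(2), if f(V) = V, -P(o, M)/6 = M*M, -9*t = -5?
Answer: 112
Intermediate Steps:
t = 5/9 (t = -⅑*(-5) = 5/9 ≈ 0.55556)
P(o, M) = -6*M² (P(o, M) = -6*M*M = -6*M²)
S(d) = 2*d*(6 + d) (S(d) = (d + d)*(d + 6) = (2*d)*(6 + d) = 2*d*(6 + d))
w(A) = 0
w(5)*P(t, -1) + S(1)*R(2) = 0*(-6*(-1)²) + (2*1*(6 + 1))*8 = 0*(-6*1) + (2*1*7)*8 = 0*(-6) + 14*8 = 0 + 112 = 112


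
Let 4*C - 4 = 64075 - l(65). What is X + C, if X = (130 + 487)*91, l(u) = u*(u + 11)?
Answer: 283727/4 ≈ 70932.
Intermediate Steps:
l(u) = u*(11 + u)
X = 56147 (X = 617*91 = 56147)
C = 59139/4 (C = 1 + (64075 - 65*(11 + 65))/4 = 1 + (64075 - 65*76)/4 = 1 + (64075 - 1*4940)/4 = 1 + (64075 - 4940)/4 = 1 + (1/4)*59135 = 1 + 59135/4 = 59139/4 ≈ 14785.)
X + C = 56147 + 59139/4 = 283727/4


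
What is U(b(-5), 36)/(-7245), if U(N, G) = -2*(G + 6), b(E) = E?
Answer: 4/345 ≈ 0.011594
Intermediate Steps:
U(N, G) = -12 - 2*G (U(N, G) = -2*(6 + G) = -12 - 2*G)
U(b(-5), 36)/(-7245) = (-12 - 2*36)/(-7245) = (-12 - 72)*(-1/7245) = -84*(-1/7245) = 4/345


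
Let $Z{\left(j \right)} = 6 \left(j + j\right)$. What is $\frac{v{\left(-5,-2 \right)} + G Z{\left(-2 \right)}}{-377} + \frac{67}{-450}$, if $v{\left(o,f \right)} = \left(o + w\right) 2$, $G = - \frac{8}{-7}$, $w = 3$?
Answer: $- \frac{77813}{1187550} \approx -0.065524$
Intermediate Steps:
$G = \frac{8}{7}$ ($G = \left(-8\right) \left(- \frac{1}{7}\right) = \frac{8}{7} \approx 1.1429$)
$v{\left(o,f \right)} = 6 + 2 o$ ($v{\left(o,f \right)} = \left(o + 3\right) 2 = \left(3 + o\right) 2 = 6 + 2 o$)
$Z{\left(j \right)} = 12 j$ ($Z{\left(j \right)} = 6 \cdot 2 j = 12 j$)
$\frac{v{\left(-5,-2 \right)} + G Z{\left(-2 \right)}}{-377} + \frac{67}{-450} = \frac{\left(6 + 2 \left(-5\right)\right) + \frac{8 \cdot 12 \left(-2\right)}{7}}{-377} + \frac{67}{-450} = \left(\left(6 - 10\right) + \frac{8}{7} \left(-24\right)\right) \left(- \frac{1}{377}\right) + 67 \left(- \frac{1}{450}\right) = \left(-4 - \frac{192}{7}\right) \left(- \frac{1}{377}\right) - \frac{67}{450} = \left(- \frac{220}{7}\right) \left(- \frac{1}{377}\right) - \frac{67}{450} = \frac{220}{2639} - \frac{67}{450} = - \frac{77813}{1187550}$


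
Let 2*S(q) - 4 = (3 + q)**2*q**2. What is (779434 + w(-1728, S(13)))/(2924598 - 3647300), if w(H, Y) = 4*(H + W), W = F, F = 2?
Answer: -386265/361351 ≈ -1.0689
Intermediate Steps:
W = 2
S(q) = 2 + q**2*(3 + q)**2/2 (S(q) = 2 + ((3 + q)**2*q**2)/2 = 2 + (q**2*(3 + q)**2)/2 = 2 + q**2*(3 + q)**2/2)
w(H, Y) = 8 + 4*H (w(H, Y) = 4*(H + 2) = 4*(2 + H) = 8 + 4*H)
(779434 + w(-1728, S(13)))/(2924598 - 3647300) = (779434 + (8 + 4*(-1728)))/(2924598 - 3647300) = (779434 + (8 - 6912))/(-722702) = (779434 - 6904)*(-1/722702) = 772530*(-1/722702) = -386265/361351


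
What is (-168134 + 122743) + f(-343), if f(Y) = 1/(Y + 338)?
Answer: -226956/5 ≈ -45391.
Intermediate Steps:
f(Y) = 1/(338 + Y)
(-168134 + 122743) + f(-343) = (-168134 + 122743) + 1/(338 - 343) = -45391 + 1/(-5) = -45391 - ⅕ = -226956/5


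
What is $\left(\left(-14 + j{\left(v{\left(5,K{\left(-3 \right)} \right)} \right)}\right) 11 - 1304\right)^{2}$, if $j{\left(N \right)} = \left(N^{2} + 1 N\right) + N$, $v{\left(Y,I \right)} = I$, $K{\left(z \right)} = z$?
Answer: $2030625$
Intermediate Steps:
$j{\left(N \right)} = N^{2} + 2 N$ ($j{\left(N \right)} = \left(N^{2} + N\right) + N = \left(N + N^{2}\right) + N = N^{2} + 2 N$)
$\left(\left(-14 + j{\left(v{\left(5,K{\left(-3 \right)} \right)} \right)}\right) 11 - 1304\right)^{2} = \left(\left(-14 - 3 \left(2 - 3\right)\right) 11 - 1304\right)^{2} = \left(\left(-14 - -3\right) 11 - 1304\right)^{2} = \left(\left(-14 + 3\right) 11 - 1304\right)^{2} = \left(\left(-11\right) 11 - 1304\right)^{2} = \left(-121 - 1304\right)^{2} = \left(-1425\right)^{2} = 2030625$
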